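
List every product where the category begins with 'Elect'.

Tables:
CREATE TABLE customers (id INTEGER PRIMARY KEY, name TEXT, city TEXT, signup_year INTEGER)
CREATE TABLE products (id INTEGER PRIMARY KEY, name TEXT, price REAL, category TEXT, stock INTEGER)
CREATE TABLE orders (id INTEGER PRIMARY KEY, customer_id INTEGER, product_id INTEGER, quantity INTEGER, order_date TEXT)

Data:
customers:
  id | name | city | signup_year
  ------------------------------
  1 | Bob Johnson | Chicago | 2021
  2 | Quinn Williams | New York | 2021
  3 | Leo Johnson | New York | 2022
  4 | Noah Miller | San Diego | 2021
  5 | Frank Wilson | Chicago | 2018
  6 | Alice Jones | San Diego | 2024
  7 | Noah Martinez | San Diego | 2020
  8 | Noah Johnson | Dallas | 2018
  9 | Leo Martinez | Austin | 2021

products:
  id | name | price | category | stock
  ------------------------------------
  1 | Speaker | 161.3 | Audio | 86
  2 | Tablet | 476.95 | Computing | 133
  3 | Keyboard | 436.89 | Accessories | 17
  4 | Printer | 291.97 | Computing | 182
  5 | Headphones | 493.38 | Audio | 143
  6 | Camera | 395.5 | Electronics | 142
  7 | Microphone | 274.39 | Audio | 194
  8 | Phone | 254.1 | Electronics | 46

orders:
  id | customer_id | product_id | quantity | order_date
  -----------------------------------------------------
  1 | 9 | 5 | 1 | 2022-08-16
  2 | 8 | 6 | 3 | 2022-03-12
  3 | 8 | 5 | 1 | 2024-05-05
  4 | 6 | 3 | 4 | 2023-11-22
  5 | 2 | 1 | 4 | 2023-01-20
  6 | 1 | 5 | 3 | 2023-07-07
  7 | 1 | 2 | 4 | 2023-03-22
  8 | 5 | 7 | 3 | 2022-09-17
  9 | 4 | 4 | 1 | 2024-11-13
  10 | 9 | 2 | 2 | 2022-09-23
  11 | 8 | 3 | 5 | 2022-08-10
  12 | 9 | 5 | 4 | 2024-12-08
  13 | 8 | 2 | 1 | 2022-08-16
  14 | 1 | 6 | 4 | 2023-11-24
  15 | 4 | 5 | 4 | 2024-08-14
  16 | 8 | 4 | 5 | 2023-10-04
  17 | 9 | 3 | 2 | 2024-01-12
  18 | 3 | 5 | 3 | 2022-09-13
SELECT name, category FROM products WHERE category LIKE 'Elect%'

Execution result:
name | category
Camera | Electronics
Phone | Electronics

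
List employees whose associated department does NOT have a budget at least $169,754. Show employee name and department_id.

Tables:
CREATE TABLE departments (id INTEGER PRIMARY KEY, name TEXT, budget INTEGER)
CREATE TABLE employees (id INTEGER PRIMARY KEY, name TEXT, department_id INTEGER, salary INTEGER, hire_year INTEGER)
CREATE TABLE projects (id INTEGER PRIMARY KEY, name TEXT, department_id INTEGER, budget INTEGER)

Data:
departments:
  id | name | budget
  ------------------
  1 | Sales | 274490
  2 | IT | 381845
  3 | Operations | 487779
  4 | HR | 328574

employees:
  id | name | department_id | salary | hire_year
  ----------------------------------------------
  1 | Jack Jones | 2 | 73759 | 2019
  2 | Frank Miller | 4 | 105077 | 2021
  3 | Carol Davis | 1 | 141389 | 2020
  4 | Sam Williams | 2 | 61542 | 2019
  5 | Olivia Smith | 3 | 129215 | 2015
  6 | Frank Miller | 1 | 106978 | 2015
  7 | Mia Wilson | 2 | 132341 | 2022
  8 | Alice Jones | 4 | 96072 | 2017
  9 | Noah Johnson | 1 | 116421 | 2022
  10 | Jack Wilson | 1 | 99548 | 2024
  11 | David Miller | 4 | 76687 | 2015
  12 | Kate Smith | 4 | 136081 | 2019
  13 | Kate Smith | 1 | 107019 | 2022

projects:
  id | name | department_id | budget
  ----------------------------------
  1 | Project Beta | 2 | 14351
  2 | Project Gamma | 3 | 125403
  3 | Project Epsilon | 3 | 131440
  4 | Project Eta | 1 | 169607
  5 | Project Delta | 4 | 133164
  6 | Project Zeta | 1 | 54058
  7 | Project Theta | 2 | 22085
SELECT name, department_id FROM employees WHERE department_id NOT IN (SELECT id FROM departments WHERE budget >= 169754)

Execution result:
(no rows)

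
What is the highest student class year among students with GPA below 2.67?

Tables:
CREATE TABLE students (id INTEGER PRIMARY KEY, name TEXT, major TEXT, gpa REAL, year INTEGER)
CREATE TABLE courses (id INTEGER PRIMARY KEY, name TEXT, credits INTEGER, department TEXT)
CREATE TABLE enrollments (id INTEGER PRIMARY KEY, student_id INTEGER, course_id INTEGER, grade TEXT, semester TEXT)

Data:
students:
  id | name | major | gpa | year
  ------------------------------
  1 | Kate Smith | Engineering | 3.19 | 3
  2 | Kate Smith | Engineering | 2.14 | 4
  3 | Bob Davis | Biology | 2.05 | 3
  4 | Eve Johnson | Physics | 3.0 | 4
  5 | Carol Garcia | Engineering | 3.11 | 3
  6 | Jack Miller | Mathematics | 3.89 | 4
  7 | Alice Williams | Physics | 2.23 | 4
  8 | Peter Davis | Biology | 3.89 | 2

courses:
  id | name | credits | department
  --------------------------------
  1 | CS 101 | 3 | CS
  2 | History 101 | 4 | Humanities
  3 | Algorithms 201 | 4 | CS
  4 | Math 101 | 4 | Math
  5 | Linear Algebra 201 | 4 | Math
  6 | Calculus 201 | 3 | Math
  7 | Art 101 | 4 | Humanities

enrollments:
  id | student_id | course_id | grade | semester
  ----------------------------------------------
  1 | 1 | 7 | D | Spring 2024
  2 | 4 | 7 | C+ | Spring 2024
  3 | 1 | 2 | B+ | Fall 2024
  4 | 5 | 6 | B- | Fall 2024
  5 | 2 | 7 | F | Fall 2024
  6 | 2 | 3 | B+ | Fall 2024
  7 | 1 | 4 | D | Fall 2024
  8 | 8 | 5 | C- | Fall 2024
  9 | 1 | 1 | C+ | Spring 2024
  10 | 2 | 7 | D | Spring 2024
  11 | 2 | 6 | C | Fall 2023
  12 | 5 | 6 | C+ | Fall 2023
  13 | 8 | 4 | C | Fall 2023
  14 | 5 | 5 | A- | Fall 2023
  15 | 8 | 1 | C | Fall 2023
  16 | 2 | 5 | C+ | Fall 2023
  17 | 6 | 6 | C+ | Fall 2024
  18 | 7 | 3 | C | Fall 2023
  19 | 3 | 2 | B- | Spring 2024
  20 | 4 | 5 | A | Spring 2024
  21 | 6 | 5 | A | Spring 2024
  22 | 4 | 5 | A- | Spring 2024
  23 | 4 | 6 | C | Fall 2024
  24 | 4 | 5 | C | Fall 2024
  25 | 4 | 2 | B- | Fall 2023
SELECT MAX(year) FROM students WHERE gpa < 2.67

Execution result:
4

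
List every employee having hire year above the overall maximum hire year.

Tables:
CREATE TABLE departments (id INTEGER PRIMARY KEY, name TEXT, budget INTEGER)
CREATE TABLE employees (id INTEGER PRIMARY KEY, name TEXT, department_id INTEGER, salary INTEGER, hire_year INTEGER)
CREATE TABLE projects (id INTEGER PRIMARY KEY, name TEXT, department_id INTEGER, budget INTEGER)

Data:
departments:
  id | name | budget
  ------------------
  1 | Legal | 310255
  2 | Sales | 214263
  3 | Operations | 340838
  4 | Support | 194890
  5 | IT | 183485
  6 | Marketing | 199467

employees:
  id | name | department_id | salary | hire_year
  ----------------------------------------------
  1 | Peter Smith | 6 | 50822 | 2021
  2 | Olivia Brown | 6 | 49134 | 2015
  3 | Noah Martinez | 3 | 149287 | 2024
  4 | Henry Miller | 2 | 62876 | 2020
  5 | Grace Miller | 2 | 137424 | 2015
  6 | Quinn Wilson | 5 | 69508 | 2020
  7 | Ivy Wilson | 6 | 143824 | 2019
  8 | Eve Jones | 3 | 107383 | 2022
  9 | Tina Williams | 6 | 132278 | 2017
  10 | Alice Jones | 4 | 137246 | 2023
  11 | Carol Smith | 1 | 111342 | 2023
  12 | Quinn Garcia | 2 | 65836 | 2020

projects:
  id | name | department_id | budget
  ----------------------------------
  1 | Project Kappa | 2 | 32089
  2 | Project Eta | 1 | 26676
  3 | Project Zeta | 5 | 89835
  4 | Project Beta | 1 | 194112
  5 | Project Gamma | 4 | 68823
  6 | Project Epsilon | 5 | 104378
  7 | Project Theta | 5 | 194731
SELECT name, hire_year FROM employees WHERE hire_year > (SELECT MAX(hire_year) FROM employees)

Execution result:
(no rows)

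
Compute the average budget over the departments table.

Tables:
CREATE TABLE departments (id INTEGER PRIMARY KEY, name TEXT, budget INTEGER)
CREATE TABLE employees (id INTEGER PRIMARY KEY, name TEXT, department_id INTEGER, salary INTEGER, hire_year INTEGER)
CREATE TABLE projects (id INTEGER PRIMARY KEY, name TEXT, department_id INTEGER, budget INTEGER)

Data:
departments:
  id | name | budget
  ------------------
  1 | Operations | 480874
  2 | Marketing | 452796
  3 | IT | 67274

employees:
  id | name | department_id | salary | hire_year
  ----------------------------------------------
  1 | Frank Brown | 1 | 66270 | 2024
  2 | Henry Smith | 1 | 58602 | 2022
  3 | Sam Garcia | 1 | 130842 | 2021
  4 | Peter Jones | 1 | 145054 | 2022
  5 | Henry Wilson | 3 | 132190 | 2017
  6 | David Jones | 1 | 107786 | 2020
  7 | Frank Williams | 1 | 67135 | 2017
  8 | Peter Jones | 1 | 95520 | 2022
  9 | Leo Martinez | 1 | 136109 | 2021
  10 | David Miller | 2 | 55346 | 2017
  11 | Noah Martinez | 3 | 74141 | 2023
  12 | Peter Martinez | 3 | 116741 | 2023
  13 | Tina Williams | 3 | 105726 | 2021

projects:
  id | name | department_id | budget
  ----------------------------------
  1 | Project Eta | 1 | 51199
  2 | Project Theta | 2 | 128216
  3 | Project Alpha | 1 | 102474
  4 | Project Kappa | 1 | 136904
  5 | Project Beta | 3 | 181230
SELECT AVG(budget) FROM departments

Execution result:
333648.00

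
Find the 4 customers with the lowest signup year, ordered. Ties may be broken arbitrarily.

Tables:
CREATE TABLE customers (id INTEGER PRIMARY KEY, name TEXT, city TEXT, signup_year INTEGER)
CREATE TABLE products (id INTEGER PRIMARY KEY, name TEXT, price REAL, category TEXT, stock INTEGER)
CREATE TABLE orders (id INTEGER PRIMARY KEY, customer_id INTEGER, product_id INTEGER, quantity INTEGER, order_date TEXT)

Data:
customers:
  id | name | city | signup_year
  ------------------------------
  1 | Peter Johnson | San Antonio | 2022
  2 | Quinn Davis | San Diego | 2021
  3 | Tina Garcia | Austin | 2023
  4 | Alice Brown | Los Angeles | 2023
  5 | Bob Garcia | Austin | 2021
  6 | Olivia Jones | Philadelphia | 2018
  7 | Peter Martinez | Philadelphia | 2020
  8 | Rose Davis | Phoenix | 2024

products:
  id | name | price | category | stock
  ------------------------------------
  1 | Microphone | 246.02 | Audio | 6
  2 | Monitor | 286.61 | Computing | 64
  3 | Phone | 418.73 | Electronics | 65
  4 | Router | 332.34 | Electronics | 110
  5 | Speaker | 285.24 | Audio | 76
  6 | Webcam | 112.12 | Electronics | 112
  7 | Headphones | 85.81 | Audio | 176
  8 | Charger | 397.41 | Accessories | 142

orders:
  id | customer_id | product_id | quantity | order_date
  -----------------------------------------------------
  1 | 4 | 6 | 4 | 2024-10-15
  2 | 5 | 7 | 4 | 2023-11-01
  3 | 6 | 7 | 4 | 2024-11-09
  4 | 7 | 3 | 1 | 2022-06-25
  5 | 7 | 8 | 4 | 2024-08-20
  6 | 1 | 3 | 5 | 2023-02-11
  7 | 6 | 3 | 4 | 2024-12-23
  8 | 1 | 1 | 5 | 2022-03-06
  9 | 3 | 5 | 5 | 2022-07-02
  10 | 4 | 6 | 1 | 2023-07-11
SELECT name, signup_year FROM customers ORDER BY signup_year ASC LIMIT 4

Execution result:
name | signup_year
Olivia Jones | 2018
Peter Martinez | 2020
Quinn Davis | 2021
Bob Garcia | 2021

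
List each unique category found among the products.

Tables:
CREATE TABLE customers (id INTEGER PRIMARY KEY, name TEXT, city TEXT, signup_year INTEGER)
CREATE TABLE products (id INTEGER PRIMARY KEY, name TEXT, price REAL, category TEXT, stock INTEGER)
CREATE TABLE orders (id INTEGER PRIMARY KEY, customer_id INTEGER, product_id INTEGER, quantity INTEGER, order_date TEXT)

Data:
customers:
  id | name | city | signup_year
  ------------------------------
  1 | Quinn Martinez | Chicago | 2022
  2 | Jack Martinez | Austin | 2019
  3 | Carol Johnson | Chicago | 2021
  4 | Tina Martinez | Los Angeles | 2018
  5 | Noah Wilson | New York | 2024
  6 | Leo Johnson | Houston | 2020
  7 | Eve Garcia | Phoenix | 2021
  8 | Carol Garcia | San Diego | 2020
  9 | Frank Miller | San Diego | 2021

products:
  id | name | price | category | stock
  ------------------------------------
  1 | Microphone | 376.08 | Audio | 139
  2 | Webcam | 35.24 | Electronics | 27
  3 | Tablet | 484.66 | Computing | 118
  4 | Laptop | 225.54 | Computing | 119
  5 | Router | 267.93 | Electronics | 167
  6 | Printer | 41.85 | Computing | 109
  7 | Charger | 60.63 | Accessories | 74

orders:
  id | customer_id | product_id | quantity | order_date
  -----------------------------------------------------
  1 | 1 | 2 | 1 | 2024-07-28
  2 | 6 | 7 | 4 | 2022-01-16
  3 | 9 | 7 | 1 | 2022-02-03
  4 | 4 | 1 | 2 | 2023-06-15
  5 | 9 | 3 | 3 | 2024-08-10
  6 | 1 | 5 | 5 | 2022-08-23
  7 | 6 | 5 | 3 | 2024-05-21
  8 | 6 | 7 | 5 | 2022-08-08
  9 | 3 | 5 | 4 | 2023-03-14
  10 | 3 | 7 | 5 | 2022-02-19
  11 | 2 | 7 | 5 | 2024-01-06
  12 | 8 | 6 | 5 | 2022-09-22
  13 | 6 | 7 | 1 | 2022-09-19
SELECT DISTINCT category FROM products

Execution result:
category
Audio
Electronics
Computing
Accessories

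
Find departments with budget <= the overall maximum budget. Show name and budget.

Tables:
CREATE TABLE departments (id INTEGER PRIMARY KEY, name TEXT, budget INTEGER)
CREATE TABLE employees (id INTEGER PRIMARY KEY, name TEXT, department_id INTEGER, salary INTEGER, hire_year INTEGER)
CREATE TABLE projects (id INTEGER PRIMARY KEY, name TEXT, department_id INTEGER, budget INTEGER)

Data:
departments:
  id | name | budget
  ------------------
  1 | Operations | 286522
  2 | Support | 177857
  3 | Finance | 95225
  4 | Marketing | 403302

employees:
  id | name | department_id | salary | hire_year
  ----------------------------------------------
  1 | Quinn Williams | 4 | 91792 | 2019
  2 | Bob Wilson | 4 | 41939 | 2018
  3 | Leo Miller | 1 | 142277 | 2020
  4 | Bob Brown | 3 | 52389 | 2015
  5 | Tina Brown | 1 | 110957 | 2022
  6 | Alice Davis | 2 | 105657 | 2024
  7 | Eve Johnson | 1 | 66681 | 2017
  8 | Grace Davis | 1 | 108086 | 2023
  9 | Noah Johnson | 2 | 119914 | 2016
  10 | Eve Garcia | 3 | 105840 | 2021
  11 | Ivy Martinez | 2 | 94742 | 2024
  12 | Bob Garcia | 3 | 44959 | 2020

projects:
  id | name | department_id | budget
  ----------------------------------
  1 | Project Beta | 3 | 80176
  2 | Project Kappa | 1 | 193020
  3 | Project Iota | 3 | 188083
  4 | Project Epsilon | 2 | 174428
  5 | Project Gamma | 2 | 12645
SELECT name, budget FROM departments WHERE budget <= (SELECT MAX(budget) FROM departments)

Execution result:
name | budget
Operations | 286522
Support | 177857
Finance | 95225
Marketing | 403302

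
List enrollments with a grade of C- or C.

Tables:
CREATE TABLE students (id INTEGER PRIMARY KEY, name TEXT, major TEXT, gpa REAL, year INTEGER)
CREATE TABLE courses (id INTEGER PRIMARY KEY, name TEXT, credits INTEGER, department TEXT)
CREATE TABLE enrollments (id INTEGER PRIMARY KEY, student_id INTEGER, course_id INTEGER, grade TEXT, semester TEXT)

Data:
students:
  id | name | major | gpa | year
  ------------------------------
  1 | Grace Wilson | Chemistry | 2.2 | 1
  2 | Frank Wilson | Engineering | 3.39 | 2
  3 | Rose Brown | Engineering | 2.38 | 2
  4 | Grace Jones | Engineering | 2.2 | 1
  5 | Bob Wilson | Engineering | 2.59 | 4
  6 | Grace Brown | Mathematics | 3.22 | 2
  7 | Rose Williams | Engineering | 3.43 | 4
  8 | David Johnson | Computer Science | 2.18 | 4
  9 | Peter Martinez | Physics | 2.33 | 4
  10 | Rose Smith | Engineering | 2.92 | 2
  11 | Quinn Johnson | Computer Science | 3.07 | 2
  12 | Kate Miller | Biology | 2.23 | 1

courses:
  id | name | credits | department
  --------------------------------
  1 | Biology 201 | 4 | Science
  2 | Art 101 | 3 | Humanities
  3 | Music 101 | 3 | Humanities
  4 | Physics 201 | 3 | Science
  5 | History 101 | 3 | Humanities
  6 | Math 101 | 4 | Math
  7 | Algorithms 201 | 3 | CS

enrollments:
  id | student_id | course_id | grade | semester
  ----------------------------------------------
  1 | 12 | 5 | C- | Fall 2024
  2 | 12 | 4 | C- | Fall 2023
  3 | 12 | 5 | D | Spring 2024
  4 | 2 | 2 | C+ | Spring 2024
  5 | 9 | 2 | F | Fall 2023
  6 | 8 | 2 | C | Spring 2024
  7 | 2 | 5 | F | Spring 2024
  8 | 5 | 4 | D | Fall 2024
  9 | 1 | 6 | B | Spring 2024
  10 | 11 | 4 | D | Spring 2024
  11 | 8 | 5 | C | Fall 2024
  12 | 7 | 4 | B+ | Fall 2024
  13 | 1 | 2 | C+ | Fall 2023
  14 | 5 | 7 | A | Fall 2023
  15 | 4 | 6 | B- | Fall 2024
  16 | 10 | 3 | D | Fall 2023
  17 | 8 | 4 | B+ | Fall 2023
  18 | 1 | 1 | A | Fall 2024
SELECT id, grade FROM enrollments WHERE grade IN ('C-', 'C')

Execution result:
id | grade
1 | C-
2 | C-
6 | C
11 | C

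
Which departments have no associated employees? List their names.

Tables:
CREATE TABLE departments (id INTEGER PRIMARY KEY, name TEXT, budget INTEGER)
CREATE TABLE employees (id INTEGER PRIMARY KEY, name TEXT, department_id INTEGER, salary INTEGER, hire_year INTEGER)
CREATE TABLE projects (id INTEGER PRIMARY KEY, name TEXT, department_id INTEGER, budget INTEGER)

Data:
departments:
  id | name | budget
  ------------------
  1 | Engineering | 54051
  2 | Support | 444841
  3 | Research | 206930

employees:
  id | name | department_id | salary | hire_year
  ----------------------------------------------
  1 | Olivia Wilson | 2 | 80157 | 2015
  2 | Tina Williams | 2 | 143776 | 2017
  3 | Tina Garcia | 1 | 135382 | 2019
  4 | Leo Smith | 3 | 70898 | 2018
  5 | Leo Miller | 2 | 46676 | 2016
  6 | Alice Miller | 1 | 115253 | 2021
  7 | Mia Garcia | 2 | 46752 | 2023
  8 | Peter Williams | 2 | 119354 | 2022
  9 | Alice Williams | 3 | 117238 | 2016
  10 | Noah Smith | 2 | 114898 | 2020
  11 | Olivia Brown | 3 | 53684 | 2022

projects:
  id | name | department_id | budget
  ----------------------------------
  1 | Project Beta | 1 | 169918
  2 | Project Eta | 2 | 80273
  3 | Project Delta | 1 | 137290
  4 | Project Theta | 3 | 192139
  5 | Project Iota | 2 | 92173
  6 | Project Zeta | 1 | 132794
SELECT p.name FROM departments p LEFT JOIN employees c ON c.department_id = p.id WHERE c.id IS NULL

Execution result:
(no rows)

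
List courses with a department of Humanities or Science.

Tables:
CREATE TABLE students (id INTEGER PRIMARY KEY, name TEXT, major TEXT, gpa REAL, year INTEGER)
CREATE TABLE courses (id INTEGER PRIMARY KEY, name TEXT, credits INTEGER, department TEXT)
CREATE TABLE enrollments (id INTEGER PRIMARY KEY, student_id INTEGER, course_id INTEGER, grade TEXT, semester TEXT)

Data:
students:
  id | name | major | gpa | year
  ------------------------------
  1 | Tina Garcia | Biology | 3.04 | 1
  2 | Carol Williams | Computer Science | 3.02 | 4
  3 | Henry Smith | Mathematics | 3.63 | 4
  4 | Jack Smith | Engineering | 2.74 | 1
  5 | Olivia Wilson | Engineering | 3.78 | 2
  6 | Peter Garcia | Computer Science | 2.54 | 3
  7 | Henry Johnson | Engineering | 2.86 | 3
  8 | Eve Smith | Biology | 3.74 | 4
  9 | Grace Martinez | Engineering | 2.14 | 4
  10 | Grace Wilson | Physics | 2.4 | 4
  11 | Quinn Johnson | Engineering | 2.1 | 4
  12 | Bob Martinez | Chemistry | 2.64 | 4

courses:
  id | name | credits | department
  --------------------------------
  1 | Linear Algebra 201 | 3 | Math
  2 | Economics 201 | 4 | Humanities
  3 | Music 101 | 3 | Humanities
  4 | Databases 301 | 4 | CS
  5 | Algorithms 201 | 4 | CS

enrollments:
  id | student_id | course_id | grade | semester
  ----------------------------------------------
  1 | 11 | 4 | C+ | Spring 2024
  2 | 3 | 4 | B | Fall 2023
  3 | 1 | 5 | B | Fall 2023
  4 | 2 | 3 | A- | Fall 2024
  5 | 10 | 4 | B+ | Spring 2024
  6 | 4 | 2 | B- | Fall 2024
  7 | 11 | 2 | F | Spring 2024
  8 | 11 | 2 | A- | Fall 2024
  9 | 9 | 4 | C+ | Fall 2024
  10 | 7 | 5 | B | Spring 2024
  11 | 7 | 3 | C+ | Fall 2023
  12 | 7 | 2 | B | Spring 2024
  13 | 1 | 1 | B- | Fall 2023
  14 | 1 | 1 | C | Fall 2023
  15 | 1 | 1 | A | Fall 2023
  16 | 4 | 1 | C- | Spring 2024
SELECT name, department FROM courses WHERE department IN ('Humanities', 'Science')

Execution result:
name | department
Economics 201 | Humanities
Music 101 | Humanities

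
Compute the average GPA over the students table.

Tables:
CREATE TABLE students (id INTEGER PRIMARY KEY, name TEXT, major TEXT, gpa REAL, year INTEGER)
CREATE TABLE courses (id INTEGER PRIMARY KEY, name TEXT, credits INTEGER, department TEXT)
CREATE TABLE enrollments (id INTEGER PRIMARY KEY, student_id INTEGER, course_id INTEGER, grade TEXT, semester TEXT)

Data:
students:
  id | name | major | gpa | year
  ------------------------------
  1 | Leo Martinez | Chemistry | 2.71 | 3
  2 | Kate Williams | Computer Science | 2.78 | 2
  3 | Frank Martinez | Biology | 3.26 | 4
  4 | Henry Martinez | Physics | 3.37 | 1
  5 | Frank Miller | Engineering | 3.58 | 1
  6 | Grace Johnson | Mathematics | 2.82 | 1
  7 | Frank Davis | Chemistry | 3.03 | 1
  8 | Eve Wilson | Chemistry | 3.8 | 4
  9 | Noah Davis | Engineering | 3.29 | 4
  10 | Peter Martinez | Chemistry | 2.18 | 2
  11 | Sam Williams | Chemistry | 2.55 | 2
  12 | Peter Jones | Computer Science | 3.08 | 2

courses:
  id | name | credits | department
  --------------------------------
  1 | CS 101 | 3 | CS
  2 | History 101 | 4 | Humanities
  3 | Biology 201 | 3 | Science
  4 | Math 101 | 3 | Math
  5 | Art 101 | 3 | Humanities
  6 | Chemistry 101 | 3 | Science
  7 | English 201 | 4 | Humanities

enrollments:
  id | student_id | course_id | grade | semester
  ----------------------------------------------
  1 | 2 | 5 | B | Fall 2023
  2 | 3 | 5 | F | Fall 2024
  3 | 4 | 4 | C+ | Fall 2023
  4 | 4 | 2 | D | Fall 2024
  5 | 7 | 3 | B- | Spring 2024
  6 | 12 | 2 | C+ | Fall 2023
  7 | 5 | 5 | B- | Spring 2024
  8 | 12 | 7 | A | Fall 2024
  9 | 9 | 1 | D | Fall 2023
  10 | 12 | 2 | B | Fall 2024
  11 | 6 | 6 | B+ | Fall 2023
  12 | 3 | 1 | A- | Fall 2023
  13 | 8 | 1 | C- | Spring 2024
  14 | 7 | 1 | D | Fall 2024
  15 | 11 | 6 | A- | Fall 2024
SELECT AVG(gpa) FROM students

Execution result:
3.04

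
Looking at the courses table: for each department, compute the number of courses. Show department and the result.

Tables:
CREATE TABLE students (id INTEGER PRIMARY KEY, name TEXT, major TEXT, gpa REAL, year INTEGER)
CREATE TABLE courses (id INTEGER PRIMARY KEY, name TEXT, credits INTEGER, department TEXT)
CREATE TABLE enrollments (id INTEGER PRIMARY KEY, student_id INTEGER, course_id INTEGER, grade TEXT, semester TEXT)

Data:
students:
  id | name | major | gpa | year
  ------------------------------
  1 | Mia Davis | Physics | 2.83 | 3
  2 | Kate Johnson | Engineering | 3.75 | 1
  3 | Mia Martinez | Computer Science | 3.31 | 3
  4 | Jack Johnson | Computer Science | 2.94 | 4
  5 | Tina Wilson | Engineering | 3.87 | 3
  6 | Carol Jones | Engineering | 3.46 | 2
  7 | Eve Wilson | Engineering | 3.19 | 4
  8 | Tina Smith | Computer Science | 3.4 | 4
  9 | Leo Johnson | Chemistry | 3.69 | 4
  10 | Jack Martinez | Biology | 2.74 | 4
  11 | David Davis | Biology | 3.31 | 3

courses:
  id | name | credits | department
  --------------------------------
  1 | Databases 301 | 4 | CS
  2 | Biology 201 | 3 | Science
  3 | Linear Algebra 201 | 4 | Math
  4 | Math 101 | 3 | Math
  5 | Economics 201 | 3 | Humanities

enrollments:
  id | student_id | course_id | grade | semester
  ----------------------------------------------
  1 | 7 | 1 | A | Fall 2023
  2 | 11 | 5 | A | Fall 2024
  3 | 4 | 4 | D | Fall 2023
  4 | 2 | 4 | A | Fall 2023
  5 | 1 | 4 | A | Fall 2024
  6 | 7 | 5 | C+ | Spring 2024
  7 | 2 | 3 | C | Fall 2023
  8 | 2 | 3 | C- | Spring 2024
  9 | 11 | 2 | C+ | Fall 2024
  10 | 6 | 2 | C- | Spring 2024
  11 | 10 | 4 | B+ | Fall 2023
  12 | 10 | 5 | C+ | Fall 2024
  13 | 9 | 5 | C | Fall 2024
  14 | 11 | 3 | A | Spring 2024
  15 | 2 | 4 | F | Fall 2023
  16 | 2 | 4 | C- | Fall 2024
SELECT department, COUNT(*) AS n FROM courses GROUP BY department

Execution result:
department | n
CS | 1
Humanities | 1
Math | 2
Science | 1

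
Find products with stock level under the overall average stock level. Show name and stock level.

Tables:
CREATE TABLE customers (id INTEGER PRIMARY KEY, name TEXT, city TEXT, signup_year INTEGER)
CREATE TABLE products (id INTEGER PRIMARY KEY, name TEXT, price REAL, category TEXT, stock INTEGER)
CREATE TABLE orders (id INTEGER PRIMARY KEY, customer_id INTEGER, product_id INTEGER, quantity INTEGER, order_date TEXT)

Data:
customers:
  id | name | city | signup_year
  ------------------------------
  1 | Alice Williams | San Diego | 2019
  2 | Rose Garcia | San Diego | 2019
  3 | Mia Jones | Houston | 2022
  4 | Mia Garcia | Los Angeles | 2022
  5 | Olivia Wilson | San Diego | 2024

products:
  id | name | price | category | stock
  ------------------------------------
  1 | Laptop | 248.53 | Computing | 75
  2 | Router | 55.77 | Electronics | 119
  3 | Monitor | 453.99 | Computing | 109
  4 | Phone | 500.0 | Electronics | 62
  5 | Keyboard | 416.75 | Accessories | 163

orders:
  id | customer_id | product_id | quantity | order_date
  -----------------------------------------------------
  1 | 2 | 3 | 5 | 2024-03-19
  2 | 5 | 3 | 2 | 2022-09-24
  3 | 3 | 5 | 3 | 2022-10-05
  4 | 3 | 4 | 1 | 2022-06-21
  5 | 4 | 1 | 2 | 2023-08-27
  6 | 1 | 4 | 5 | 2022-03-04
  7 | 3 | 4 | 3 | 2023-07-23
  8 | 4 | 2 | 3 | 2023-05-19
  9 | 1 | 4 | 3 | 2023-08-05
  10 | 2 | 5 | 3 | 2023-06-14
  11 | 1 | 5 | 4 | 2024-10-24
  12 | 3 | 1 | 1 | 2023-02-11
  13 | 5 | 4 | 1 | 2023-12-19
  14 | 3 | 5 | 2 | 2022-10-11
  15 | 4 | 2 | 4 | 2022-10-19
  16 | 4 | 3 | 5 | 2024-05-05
SELECT name, stock FROM products WHERE stock < (SELECT AVG(stock) FROM products)

Execution result:
name | stock
Laptop | 75
Phone | 62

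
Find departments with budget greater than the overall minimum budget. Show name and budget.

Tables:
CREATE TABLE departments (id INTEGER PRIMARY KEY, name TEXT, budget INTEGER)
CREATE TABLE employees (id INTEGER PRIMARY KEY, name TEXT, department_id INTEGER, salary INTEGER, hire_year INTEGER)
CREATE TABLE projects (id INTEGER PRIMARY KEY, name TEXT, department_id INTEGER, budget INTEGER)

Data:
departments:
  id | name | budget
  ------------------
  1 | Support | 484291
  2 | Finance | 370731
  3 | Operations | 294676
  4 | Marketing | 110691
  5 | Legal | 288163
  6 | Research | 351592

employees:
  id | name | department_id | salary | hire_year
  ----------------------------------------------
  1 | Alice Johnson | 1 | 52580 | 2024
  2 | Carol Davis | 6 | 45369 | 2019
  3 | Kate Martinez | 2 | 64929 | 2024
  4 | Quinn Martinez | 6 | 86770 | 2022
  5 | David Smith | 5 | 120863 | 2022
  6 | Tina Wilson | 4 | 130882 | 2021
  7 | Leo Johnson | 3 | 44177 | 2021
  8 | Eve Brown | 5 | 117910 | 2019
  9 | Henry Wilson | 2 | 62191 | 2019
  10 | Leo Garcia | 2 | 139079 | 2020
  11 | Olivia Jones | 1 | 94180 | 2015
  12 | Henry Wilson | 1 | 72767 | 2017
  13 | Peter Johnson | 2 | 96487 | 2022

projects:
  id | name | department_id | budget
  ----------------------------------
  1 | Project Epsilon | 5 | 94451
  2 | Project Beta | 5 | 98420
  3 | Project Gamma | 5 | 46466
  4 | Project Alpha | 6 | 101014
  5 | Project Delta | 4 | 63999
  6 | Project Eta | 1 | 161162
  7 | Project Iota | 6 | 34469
SELECT name, budget FROM departments WHERE budget > (SELECT MIN(budget) FROM departments)

Execution result:
name | budget
Support | 484291
Finance | 370731
Operations | 294676
Legal | 288163
Research | 351592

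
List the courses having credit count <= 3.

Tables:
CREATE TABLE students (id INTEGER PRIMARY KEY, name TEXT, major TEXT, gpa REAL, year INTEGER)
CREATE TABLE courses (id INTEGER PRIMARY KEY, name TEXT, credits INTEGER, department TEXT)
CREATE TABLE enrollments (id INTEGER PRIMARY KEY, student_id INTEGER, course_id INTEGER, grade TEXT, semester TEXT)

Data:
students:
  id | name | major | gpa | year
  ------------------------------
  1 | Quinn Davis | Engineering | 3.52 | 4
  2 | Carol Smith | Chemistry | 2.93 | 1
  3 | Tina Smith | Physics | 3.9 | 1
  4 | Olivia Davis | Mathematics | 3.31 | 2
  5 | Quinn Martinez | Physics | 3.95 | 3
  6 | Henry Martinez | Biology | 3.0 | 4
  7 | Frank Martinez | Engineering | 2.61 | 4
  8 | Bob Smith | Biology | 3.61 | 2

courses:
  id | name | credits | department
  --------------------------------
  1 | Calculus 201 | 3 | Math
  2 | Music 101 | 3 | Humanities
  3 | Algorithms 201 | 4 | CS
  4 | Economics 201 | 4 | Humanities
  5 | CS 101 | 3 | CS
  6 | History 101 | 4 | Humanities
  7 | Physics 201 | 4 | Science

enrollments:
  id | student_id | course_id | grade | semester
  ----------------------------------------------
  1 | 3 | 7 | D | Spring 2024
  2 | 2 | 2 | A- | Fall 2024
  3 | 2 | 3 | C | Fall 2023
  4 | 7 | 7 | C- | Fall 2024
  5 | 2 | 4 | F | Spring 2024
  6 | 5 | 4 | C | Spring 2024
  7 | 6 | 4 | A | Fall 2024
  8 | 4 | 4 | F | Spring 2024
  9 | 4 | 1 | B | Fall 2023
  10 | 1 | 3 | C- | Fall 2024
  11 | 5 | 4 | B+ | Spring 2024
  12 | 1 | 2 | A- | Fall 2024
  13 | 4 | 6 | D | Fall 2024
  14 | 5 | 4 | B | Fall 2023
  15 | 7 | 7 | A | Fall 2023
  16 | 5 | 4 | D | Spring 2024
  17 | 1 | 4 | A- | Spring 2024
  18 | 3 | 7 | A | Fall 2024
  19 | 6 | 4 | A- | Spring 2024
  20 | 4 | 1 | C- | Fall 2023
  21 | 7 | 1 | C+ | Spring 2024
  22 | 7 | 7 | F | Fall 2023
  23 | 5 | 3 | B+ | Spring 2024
SELECT name, credits FROM courses WHERE credits <= 3

Execution result:
name | credits
Calculus 201 | 3
Music 101 | 3
CS 101 | 3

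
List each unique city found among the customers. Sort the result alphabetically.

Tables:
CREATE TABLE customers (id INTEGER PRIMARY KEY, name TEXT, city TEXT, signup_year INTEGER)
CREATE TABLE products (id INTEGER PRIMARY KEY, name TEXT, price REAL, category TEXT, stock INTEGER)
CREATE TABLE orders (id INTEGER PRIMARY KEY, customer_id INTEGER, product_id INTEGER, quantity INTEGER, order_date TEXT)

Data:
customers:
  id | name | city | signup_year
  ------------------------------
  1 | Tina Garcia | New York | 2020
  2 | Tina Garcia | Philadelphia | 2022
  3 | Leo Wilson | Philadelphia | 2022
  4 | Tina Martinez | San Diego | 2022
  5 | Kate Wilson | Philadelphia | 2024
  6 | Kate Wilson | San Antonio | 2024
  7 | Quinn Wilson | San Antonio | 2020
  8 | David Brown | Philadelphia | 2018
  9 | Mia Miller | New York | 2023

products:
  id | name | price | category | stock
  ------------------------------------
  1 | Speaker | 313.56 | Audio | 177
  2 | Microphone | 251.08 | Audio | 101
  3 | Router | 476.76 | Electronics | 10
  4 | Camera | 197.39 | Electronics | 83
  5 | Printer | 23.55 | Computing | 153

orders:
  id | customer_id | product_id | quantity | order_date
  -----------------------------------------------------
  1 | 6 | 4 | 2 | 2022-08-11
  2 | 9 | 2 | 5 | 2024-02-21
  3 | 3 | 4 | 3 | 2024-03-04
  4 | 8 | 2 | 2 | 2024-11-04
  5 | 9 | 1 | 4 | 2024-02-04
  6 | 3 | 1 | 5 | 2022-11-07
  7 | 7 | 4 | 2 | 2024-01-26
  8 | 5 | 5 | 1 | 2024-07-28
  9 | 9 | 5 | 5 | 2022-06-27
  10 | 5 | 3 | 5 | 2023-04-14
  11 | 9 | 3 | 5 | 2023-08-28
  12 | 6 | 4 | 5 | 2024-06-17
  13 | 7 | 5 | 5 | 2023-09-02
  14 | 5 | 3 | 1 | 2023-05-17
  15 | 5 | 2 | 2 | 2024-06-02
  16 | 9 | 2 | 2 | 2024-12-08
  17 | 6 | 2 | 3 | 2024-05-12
SELECT DISTINCT city FROM customers ORDER BY city

Execution result:
city
New York
Philadelphia
San Antonio
San Diego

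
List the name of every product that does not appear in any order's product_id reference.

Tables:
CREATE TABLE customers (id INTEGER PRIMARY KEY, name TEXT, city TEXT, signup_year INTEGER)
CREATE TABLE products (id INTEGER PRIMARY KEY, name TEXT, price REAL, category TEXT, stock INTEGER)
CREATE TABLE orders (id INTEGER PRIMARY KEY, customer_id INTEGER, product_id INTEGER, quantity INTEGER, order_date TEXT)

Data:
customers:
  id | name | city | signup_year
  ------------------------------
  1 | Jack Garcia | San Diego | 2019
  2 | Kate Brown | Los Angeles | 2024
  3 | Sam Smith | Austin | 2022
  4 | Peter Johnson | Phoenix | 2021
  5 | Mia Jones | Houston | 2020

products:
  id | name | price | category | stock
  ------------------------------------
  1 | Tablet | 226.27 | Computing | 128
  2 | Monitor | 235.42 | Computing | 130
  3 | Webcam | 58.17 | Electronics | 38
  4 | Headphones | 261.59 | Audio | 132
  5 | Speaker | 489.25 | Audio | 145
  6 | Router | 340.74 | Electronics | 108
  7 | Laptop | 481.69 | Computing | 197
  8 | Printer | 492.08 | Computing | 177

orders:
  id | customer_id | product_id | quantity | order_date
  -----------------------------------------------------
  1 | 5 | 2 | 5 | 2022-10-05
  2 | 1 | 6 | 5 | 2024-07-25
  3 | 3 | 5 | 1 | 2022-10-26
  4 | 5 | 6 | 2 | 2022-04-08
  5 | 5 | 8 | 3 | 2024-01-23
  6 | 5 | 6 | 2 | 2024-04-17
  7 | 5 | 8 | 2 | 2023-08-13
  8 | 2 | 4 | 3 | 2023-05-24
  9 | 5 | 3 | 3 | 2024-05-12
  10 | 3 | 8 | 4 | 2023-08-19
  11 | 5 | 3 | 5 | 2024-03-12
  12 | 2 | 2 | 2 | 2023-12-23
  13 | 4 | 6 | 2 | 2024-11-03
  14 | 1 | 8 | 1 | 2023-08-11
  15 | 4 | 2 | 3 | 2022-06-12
SELECT p.name FROM products p LEFT JOIN orders c ON c.product_id = p.id WHERE c.id IS NULL

Execution result:
name
Tablet
Laptop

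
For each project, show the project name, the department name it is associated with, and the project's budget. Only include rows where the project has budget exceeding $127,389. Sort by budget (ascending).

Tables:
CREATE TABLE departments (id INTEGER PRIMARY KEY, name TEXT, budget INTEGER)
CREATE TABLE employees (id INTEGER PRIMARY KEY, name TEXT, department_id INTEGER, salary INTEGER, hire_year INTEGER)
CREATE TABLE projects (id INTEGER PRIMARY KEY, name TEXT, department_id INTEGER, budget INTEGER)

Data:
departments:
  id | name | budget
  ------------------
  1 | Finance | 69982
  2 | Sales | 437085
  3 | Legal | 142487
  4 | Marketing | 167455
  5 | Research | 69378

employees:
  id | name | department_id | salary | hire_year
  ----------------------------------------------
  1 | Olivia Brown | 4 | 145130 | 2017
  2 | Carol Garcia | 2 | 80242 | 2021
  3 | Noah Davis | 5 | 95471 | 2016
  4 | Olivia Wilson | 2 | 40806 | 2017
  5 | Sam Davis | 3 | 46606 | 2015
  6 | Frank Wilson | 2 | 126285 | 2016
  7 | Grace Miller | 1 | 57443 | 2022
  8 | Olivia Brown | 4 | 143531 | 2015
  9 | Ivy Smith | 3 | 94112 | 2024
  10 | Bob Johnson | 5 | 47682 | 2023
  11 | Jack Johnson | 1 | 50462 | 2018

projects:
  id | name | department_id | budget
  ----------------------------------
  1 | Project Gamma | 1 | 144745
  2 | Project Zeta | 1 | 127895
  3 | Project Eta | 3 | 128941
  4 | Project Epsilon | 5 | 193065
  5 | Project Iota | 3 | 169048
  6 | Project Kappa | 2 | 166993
SELECT c.name, p.name AS department, c.budget FROM projects c JOIN departments p ON c.department_id = p.id WHERE c.budget > 127389 ORDER BY c.budget ASC

Execution result:
name | department | budget
Project Zeta | Finance | 127895
Project Eta | Legal | 128941
Project Gamma | Finance | 144745
Project Kappa | Sales | 166993
Project Iota | Legal | 169048
Project Epsilon | Research | 193065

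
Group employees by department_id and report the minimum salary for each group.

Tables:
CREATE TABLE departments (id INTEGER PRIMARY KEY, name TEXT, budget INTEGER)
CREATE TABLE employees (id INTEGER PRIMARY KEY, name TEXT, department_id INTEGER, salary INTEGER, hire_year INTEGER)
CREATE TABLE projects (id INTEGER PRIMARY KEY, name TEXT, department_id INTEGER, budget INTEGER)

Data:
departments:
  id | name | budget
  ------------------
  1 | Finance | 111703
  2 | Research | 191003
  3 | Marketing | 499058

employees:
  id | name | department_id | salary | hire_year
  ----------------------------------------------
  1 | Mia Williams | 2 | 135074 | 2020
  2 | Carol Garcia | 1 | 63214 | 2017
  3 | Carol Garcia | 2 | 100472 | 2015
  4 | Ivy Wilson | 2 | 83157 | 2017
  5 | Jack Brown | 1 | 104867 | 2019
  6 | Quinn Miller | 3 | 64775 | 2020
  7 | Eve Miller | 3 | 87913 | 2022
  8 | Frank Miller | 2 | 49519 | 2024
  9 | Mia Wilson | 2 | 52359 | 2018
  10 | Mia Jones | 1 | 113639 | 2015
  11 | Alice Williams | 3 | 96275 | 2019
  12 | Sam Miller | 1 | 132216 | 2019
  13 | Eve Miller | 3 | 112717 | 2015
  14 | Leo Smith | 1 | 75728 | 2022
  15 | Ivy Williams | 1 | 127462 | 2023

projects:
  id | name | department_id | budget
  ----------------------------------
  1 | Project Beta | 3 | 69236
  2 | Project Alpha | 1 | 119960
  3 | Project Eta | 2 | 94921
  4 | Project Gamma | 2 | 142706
SELECT department_id, MIN(salary) AS min_salary FROM employees GROUP BY department_id

Execution result:
department_id | min_salary
1 | 63214
2 | 49519
3 | 64775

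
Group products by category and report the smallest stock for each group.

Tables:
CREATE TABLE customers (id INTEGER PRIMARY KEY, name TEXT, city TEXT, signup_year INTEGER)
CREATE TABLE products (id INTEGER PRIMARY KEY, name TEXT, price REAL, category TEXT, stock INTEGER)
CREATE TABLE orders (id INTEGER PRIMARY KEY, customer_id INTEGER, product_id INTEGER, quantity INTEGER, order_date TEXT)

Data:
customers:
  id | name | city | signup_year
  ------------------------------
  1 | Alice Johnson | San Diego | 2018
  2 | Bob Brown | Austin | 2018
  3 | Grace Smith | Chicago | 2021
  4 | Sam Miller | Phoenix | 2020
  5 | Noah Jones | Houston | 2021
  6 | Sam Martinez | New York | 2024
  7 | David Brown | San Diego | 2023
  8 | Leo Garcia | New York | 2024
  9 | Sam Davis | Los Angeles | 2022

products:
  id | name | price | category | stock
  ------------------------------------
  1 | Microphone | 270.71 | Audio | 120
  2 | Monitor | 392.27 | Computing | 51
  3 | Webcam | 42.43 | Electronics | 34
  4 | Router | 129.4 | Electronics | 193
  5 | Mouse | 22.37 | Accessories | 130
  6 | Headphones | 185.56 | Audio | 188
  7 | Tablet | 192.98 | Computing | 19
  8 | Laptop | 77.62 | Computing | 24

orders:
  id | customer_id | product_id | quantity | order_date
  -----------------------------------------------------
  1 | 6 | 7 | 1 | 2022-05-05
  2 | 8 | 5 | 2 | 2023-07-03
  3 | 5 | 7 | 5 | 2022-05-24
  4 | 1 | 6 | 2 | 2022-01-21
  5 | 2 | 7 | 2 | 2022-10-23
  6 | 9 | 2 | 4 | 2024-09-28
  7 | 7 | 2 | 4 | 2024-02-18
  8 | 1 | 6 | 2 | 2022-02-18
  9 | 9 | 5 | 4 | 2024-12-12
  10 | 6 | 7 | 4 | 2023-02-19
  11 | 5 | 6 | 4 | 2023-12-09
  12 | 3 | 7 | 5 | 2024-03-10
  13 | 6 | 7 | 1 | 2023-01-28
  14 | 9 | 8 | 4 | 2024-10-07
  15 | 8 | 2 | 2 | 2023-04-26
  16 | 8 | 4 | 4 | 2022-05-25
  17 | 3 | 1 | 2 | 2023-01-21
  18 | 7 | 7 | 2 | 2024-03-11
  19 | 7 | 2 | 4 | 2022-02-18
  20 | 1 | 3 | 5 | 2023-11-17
SELECT category, MIN(stock) AS min_stock FROM products GROUP BY category

Execution result:
category | min_stock
Accessories | 130
Audio | 120
Computing | 19
Electronics | 34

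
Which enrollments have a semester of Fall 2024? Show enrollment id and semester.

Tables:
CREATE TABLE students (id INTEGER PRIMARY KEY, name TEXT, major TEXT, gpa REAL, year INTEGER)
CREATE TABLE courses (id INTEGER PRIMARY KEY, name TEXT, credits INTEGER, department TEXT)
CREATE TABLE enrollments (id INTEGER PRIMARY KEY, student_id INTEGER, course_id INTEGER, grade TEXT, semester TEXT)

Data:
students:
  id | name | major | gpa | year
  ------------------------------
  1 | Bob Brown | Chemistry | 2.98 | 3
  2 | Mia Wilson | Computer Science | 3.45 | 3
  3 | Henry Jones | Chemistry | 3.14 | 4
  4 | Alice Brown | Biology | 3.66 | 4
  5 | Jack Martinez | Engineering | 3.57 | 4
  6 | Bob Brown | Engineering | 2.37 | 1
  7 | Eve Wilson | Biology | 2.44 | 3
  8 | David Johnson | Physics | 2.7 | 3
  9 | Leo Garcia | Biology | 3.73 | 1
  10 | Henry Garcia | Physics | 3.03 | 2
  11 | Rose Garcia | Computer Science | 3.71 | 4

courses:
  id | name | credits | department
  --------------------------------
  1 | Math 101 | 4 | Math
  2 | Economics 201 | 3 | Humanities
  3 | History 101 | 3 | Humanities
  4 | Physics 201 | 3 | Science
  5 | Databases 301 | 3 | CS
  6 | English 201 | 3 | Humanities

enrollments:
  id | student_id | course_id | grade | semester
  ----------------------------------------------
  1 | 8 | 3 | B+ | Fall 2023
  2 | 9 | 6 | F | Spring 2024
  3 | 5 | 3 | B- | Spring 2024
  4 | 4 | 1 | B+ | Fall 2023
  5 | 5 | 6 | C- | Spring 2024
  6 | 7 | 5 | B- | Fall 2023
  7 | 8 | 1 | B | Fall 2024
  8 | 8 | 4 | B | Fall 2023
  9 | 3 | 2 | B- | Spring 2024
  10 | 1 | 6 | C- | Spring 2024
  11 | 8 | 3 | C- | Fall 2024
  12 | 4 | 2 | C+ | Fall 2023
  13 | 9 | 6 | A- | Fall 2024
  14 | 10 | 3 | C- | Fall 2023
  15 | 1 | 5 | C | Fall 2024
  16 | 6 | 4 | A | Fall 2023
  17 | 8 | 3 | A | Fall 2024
SELECT id, semester FROM enrollments WHERE semester = 'Fall 2024'

Execution result:
id | semester
7 | Fall 2024
11 | Fall 2024
13 | Fall 2024
15 | Fall 2024
17 | Fall 2024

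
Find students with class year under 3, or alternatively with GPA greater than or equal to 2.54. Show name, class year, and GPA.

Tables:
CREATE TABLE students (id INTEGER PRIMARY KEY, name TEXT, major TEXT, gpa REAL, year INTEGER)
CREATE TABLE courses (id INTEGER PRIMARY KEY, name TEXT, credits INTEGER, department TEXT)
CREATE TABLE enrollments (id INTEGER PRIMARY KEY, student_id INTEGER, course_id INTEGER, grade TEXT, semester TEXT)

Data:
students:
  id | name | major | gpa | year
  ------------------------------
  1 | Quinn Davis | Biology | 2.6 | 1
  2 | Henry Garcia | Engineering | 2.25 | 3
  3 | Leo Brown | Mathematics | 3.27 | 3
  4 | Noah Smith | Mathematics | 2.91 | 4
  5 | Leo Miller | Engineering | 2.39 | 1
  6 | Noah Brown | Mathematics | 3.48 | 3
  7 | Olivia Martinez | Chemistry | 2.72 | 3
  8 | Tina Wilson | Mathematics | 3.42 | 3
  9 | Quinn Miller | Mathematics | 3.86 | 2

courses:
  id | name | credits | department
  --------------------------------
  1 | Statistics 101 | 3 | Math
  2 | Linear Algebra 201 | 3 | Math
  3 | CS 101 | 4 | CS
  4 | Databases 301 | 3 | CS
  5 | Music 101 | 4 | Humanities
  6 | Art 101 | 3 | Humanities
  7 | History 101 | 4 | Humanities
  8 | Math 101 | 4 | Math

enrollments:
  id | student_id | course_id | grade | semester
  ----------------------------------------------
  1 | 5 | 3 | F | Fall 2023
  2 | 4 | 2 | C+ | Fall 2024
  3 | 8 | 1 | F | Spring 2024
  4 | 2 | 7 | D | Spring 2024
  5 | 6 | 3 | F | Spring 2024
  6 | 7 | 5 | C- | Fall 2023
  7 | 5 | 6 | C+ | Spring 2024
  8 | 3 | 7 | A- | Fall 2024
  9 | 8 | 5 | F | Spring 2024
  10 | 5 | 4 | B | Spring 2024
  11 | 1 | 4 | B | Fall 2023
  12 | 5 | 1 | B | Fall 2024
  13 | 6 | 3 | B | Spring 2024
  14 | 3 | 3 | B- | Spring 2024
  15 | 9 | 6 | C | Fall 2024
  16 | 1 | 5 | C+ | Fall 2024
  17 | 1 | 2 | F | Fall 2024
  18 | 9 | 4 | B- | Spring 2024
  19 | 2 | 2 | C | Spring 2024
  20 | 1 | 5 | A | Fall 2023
SELECT name, year, gpa FROM students WHERE year < 3 OR gpa >= 2.54

Execution result:
name | year | gpa
Quinn Davis | 1 | 2.60
Leo Brown | 3 | 3.27
Noah Smith | 4 | 2.91
Leo Miller | 1 | 2.39
Noah Brown | 3 | 3.48
Olivia Martinez | 3 | 2.72
Tina Wilson | 3 | 3.42
Quinn Miller | 2 | 3.86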